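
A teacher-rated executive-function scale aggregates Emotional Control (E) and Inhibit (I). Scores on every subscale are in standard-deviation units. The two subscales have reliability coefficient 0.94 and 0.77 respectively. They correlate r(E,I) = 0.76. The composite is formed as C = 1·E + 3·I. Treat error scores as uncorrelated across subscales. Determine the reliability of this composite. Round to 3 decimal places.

0.854

Var(C) = 1 + 3² + 2·[3·0.76] = 10 + 4.56 = 14.56.
Under uncorrelated errors the observed covariances equal the true-score covariances, so only the own-variance terms attenuate.
True-score variance = [0.94 + 3²·0.77] + 4.56 = 7.87 + 4.56 = 12.43.
Reliability = 12.43 / 14.56 = 0.854.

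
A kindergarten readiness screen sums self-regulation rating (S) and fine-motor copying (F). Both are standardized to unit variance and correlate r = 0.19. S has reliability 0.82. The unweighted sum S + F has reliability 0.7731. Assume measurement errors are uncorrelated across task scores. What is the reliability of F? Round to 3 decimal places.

Var(S+F) = 2 + 2·0.19 = 2.380.
True-score variance = ρ_S + ρ_F + 2·0.19, so 0.7731 = (0.82 + ρ_F + 0.38) / 2.380.
ρ_F = 0.7731·2.380 − 0.82 − 0.38 = 0.640.

0.640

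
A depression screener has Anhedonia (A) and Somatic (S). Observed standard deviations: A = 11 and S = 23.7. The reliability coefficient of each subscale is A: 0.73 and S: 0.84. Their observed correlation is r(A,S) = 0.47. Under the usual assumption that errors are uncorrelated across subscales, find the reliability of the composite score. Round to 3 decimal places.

0.868

Var(A+S) = 11² + 23.7² + 2·[11·23.7·0.47] = 682.69 + 245.058 = 927.748.
Under uncorrelated errors the observed covariances equal the true-score covariances, so only the own-variance terms attenuate.
True-score variance = [11²·0.73 + 23.7²·0.84] + 245.058 = 560.15 + 245.058 = 805.208.
Reliability = 805.208 / 927.748 = 0.868.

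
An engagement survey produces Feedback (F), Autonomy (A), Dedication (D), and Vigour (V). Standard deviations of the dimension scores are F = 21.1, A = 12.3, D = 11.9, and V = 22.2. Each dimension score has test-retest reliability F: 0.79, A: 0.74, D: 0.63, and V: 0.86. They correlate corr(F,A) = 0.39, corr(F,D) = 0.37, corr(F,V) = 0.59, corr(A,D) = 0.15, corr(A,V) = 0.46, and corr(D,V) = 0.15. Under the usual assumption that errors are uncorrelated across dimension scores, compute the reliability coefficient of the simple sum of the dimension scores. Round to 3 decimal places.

0.900

Var(F+A+D+V) = 21.1² + 12.3² + 11.9² + 22.2² + 2·[21.1·12.3·0.39 + 21.1·11.9·0.37 + 21.1·22.2·0.59 + 12.3·11.9·0.15 + 12.3·22.2·0.46 + 11.9·22.2·0.15] = 1230.95 + 1315.36 = 2546.31.
Because errors are independent across components, Cov(Tᵢ,Tⱼ) = Cov(Xᵢ,Xⱼ); the off-diagonal part of the true-score variance is the same as above.
True-score variance = [21.1²·0.79 + 12.3²·0.74 + 11.9²·0.63 + 22.2²·0.86] + 1315.36 = 976.727 + 1315.36 = 2292.08.
Reliability = 2292.08 / 2546.31 = 0.900.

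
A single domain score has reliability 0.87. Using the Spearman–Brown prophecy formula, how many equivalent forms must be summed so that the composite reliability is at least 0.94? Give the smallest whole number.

k ≥ ρ*(1−ρ₁)/(ρ₁(1−ρ*)) = 0.94·0.13 / (0.87·0.06) = 2.341.
Smallest integer k = 3.

3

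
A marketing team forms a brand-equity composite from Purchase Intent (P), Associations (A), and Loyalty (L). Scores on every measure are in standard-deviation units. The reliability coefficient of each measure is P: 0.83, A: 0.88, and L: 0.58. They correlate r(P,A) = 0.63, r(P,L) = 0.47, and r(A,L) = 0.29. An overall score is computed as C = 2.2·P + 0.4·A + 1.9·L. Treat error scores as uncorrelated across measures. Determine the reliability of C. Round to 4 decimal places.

0.8326

Var(C) = 2.2² + 0.4² + 1.9² + 2·[0.88·0.63 + 4.18·0.47 + 0.76·0.29] = 8.61 + 5.4788 = 14.0888.
Because errors are independent across components, Cov(Tᵢ,Tⱼ) = Cov(Xᵢ,Xⱼ); the off-diagonal part of the true-score variance is the same as above.
True-score variance = [2.2²·0.83 + 0.4²·0.88 + 1.9²·0.58] + 5.4788 = 6.2518 + 5.4788 = 11.7306.
Reliability = 11.7306 / 14.0888 = 0.8326.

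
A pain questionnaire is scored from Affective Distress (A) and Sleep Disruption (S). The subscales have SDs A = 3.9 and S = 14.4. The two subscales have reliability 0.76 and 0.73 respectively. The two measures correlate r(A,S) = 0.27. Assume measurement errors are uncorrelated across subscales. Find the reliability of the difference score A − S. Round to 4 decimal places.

Var(A−S) = 3.9² + 14.4² − 2·3.9·14.4·0.27 = 222.57 − 30.3264 = 192.244.
With uncorrelated errors the cross-covariances are all true-score covariance, so they carry over unchanged; only the diagonal terms shrink to ρᵢσᵢ².
True-score variance = [3.9²·0.76 + 14.4²·0.73] − 30.3264 = 162.932 − 30.3264 = 132.606.
Reliability = 132.606 / 192.244 = 0.6898.

0.6898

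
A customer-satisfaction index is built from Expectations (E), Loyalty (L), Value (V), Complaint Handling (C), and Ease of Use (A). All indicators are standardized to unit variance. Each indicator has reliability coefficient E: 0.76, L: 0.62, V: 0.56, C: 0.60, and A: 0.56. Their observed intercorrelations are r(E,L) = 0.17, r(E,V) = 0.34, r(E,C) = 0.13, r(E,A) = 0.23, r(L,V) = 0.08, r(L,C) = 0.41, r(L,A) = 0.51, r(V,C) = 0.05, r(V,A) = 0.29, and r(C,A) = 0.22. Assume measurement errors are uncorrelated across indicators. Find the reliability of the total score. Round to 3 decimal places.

Var(E+L+V+C+A) = 5 + 2·[0.17 + 0.34 + 0.13 + 0.23 + 0.08 + 0.41 + 0.51 + 0.05 + 0.29 + 0.22] = 5 + 4.86 = 9.86.
With uncorrelated errors the cross-covariances are all true-score covariance, so they carry over unchanged; only the diagonal terms shrink to ρᵢσᵢ².
True-score variance = [0.76 + 0.62 + 0.56 + 0.60 + 0.56] + 4.86 = 3.1 + 4.86 = 7.96.
Reliability = 7.96 / 9.86 = 0.807.

0.807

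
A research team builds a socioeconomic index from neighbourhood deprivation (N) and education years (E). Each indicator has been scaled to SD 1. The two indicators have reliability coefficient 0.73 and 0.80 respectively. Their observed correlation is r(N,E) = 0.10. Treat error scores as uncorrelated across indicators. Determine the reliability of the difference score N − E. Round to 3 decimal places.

Var(N−E) = 1 + 1 − 2·0.10 = 2 − 0.2 = 1.8.
Because errors are independent across components, Cov(Tᵢ,Tⱼ) = Cov(Xᵢ,Xⱼ); the off-diagonal part of the true-score variance is the same as above.
True-score variance = [0.73 + 0.80] − 0.2 = 1.53 − 0.2 = 1.33.
Reliability = 1.33 / 1.8 = 0.739.

0.739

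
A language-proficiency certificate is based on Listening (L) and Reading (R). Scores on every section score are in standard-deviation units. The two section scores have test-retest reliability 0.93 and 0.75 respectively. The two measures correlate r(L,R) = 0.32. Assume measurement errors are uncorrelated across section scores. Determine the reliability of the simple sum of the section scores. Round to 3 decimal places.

Var(L+R) = 2 + 2·[0.32] = 2 + 0.64 = 2.64.
Because errors are independent across components, Cov(Tᵢ,Tⱼ) = Cov(Xᵢ,Xⱼ); the off-diagonal part of the true-score variance is the same as above.
True-score variance = [0.93 + 0.75] + 0.64 = 1.68 + 0.64 = 2.32.
Reliability = 2.32 / 2.64 = 0.879.

0.879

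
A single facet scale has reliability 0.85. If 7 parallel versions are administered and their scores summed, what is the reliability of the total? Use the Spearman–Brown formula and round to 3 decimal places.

0.975

ρ_k = kρ / (1 + (k−1)ρ) = 7·0.85 / (1 + 6·0.85) = 5.950 / 6.100 = 0.975.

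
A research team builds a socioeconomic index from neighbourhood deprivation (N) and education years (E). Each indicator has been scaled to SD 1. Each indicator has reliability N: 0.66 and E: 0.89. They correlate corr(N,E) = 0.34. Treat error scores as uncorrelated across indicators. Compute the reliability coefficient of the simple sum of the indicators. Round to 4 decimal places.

Var(N+E) = 2 + 2·[0.34] = 2 + 0.68 = 2.68.
Under uncorrelated errors the observed covariances equal the true-score covariances, so only the own-variance terms attenuate.
True-score variance = [0.66 + 0.89] + 0.68 = 1.55 + 0.68 = 2.23.
Reliability = 2.23 / 2.68 = 0.8321.

0.8321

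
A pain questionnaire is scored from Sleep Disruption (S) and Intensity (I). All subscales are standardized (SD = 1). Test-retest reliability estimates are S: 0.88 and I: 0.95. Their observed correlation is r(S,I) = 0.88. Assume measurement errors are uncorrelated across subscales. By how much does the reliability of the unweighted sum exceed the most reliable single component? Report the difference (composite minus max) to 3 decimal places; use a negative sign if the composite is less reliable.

0.005

Var(sum) = 2 + 1.76 = 3.76; true-score variance = 1.83 + 1.76 = 3.59; composite reliability = 0.9548.
Max component reliability = 0.9500.
Difference = 0.9548 − 0.9500 = 0.005.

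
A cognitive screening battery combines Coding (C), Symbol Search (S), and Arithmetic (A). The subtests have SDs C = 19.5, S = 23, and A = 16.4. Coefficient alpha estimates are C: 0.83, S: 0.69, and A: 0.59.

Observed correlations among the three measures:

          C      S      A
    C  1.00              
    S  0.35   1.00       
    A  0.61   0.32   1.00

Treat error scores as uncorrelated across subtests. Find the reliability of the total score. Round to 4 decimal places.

Var(C+S+A) = 19.5² + 23² + 16.4² + 2·[19.5·23·0.35 + 19.5·16.4·0.61 + 23·16.4·0.32] = 1178.21 + 945.514 = 2123.72.
Under uncorrelated errors the observed covariances equal the true-score covariances, so only the own-variance terms attenuate.
True-score variance = [19.5²·0.83 + 23²·0.69 + 16.4²·0.59] + 945.514 = 839.304 + 945.514 = 1784.82.
Reliability = 1784.82 / 2123.72 = 0.8404.

0.8404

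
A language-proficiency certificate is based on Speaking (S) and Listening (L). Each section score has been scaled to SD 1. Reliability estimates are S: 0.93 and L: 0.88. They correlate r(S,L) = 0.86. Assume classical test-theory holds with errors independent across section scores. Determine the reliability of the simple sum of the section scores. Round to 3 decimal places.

0.949

Var(S+L) = 2 + 2·[0.86] = 2 + 1.72 = 3.72.
With uncorrelated errors the cross-covariances are all true-score covariance, so they carry over unchanged; only the diagonal terms shrink to ρᵢσᵢ².
True-score variance = [0.93 + 0.88] + 1.72 = 1.81 + 1.72 = 3.53.
Reliability = 3.53 / 3.72 = 0.949.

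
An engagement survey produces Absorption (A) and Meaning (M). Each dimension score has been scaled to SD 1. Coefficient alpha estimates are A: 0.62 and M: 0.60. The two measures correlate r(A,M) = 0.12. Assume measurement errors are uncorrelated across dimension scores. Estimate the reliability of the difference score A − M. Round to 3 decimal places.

Var(A−M) = 1 + 1 − 2·0.12 = 2 − 0.24 = 1.76.
Under uncorrelated errors the observed covariances equal the true-score covariances, so only the own-variance terms attenuate.
True-score variance = [0.62 + 0.60] − 0.24 = 1.22 − 0.24 = 0.98.
Reliability = 0.98 / 1.76 = 0.557.

0.557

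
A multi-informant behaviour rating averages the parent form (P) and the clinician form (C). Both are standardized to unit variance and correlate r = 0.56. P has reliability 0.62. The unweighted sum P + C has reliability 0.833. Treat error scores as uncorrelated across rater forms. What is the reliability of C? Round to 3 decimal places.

Var(P+C) = 2 + 2·0.56 = 3.120.
True-score variance = ρ_P + ρ_C + 2·0.56, so 0.833 = (0.62 + ρ_C + 1.12) / 3.120.
ρ_C = 0.833·3.120 − 0.62 − 1.12 = 0.859.

0.859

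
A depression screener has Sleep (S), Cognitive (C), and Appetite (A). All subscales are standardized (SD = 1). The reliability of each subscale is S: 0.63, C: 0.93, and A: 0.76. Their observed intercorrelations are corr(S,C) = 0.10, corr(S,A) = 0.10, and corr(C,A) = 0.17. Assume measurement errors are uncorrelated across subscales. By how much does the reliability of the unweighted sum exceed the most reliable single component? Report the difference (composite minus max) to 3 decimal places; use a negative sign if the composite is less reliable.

-0.112

Var(sum) = 3 + 0.74 = 3.74; true-score variance = 2.32 + 0.74 = 3.06; composite reliability = 0.8182.
Max component reliability = 0.9300.
Difference = 0.8182 − 0.9300 = -0.112.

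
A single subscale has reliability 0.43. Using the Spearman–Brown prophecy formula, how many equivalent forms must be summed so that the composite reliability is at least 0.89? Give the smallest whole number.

k ≥ ρ*(1−ρ₁)/(ρ₁(1−ρ*)) = 0.89·0.57 / (0.43·0.11) = 10.725.
Smallest integer k = 11.

11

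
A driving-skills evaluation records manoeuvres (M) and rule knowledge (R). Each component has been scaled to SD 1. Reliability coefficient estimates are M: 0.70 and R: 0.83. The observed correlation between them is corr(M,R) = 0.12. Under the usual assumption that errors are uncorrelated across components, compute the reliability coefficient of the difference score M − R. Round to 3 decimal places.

Var(M−R) = 1 + 1 − 2·0.12 = 2 − 0.24 = 1.76.
With uncorrelated errors the cross-covariances are all true-score covariance, so they carry over unchanged; only the diagonal terms shrink to ρᵢσᵢ².
True-score variance = [0.70 + 0.83] − 0.24 = 1.53 − 0.24 = 1.29.
Reliability = 1.29 / 1.76 = 0.733.

0.733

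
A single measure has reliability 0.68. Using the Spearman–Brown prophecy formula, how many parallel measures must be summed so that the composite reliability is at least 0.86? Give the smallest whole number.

3

k ≥ ρ*(1−ρ₁)/(ρ₁(1−ρ*)) = 0.86·0.32 / (0.68·0.14) = 2.891.
Smallest integer k = 3.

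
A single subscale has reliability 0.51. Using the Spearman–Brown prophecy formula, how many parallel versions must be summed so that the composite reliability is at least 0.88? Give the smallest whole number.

k ≥ ρ*(1−ρ₁)/(ρ₁(1−ρ*)) = 0.88·0.49 / (0.51·0.12) = 7.046.
Smallest integer k = 8.

8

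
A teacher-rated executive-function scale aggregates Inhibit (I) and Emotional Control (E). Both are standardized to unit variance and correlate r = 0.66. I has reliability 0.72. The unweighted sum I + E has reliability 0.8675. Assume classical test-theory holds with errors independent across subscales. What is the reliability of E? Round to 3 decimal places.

0.840

Var(I+E) = 2 + 2·0.66 = 3.320.
True-score variance = ρ_I + ρ_E + 2·0.66, so 0.8675 = (0.72 + ρ_E + 1.32) / 3.320.
ρ_E = 0.8675·3.320 − 0.72 − 1.32 = 0.840.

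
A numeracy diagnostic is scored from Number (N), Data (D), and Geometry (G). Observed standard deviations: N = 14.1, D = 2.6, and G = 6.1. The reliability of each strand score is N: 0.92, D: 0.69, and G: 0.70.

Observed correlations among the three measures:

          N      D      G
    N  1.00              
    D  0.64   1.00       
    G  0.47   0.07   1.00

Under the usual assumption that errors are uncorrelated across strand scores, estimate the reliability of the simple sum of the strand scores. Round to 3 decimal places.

Var(N+D+G) = 14.1² + 2.6² + 6.1² + 2·[14.1·2.6·0.64 + 14.1·6.1·0.47 + 2.6·6.1·0.07] = 242.78 + 129.995 = 372.775.
Because errors are independent across components, Cov(Tᵢ,Tⱼ) = Cov(Xᵢ,Xⱼ); the off-diagonal part of the true-score variance is the same as above.
True-score variance = [14.1²·0.92 + 2.6²·0.69 + 6.1²·0.70] + 129.995 = 213.617 + 129.995 = 343.611.
Reliability = 343.611 / 372.775 = 0.922.

0.922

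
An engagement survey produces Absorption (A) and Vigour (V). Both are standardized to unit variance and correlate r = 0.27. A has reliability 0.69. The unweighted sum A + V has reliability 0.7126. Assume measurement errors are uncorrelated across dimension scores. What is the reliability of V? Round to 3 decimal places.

Var(A+V) = 2 + 2·0.27 = 2.540.
True-score variance = ρ_A + ρ_V + 2·0.27, so 0.7126 = (0.69 + ρ_V + 0.54) / 2.540.
ρ_V = 0.7126·2.540 − 0.69 − 0.54 = 0.580.

0.580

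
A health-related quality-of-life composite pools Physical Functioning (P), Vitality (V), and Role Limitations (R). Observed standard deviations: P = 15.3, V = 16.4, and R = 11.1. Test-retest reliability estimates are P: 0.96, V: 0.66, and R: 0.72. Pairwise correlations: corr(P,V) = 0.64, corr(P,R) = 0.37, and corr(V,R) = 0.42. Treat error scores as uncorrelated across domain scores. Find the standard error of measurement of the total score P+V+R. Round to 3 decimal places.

Var(total) = 626.26 + 599.765 = 1226.03.
True-score variance = 490.951 + 599.765 = 1090.72, so reliability = 0.8896.
Error variance = 1226.03 − 1090.72 = 135.309; SEM = √135.309 = 11.632.

11.632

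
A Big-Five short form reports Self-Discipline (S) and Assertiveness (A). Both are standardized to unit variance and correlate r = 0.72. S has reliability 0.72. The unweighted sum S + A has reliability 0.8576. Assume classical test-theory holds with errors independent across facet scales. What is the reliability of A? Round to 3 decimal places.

0.790

Var(S+A) = 2 + 2·0.72 = 3.440.
True-score variance = ρ_S + ρ_A + 2·0.72, so 0.8576 = (0.72 + ρ_A + 1.44) / 3.440.
ρ_A = 0.8576·3.440 − 0.72 − 1.44 = 0.790.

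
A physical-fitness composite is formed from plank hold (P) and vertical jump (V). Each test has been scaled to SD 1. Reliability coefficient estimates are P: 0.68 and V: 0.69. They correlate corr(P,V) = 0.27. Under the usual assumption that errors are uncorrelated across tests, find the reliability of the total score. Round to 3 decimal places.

Var(P+V) = 2 + 2·[0.27] = 2 + 0.54 = 2.54.
With uncorrelated errors the cross-covariances are all true-score covariance, so they carry over unchanged; only the diagonal terms shrink to ρᵢσᵢ².
True-score variance = [0.68 + 0.69] + 0.54 = 1.37 + 0.54 = 1.91.
Reliability = 1.91 / 2.54 = 0.752.

0.752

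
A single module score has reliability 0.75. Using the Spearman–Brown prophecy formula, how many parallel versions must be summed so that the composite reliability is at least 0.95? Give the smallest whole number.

k ≥ ρ*(1−ρ₁)/(ρ₁(1−ρ*)) = 0.95·0.25 / (0.75·0.05) = 6.333.
Smallest integer k = 7.

7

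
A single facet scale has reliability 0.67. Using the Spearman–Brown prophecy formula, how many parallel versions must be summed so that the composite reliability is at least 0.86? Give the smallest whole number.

k ≥ ρ*(1−ρ₁)/(ρ₁(1−ρ*)) = 0.86·0.33 / (0.67·0.14) = 3.026.
Smallest integer k = 4.

4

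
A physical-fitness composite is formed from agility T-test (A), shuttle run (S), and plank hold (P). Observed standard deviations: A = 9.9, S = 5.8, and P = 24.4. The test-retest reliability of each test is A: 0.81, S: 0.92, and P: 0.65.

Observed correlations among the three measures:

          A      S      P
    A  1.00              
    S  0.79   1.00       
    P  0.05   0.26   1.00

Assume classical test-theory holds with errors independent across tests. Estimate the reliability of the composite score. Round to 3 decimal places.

Var(A+S+P) = 9.9² + 5.8² + 24.4² + 2·[9.9·5.8·0.79 + 9.9·24.4·0.05 + 5.8·24.4·0.26] = 727.01 + 188.47 = 915.48.
Under uncorrelated errors the observed covariances equal the true-score covariances, so only the own-variance terms attenuate.
True-score variance = [9.9²·0.81 + 5.8²·0.92 + 24.4²·0.65] + 188.47 = 497.321 + 188.47 = 685.791.
Reliability = 685.791 / 915.48 = 0.749.

0.749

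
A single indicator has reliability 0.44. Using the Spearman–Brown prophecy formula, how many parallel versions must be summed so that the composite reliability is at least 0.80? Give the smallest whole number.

6

k ≥ ρ*(1−ρ₁)/(ρ₁(1−ρ*)) = 0.80·0.56 / (0.44·0.20) = 5.091.
Smallest integer k = 6.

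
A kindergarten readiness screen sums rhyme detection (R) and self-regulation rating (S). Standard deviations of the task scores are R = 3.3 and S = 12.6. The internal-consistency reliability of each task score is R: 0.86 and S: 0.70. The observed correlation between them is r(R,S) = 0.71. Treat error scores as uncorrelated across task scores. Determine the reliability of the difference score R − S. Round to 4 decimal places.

0.5556

Var(R−S) = 3.3² + 12.6² − 2·3.3·12.6·0.71 = 169.65 − 59.0436 = 110.606.
Because errors are independent across components, Cov(Tᵢ,Tⱼ) = Cov(Xᵢ,Xⱼ); the off-diagonal part of the true-score variance is the same as above.
True-score variance = [3.3²·0.86 + 12.6²·0.70] − 59.0436 = 120.497 − 59.0436 = 61.4538.
Reliability = 61.4538 / 110.606 = 0.5556.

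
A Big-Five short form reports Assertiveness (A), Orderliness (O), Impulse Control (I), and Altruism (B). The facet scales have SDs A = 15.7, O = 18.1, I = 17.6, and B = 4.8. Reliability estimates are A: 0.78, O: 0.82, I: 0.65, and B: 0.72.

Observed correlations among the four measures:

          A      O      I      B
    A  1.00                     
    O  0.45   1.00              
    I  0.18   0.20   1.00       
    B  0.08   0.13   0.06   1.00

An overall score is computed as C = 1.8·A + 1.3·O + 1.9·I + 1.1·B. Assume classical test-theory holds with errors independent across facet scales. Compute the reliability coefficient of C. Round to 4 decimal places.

0.8238

Var(C) = 1.8²·15.7² + 1.3²·18.1² + 1.9²·17.6² + 1.1²·4.8² + 2·[2.34·15.7·18.1·0.45 + 3.42·15.7·17.6·0.18 + 1.98·15.7·4.8·0.08 + 2.47·18.1·17.6·0.20 + 1.43·18.1·4.8·0.13 + 2.09·17.6·4.8·0.06] = 2498.4 + 1330.77 = 3829.17.
With uncorrelated errors the cross-covariances are all true-score covariance, so they carry over unchanged; only the diagonal terms shrink to ρᵢσᵢ².
True-score variance = [1.8²·15.7²·0.78 + 1.3²·18.1²·0.82 + 1.9²·17.6²·0.65 + 1.1²·4.8²·0.72] + 1330.77 = 1823.86 + 1330.77 = 3154.62.
Reliability = 3154.62 / 3829.17 = 0.8238.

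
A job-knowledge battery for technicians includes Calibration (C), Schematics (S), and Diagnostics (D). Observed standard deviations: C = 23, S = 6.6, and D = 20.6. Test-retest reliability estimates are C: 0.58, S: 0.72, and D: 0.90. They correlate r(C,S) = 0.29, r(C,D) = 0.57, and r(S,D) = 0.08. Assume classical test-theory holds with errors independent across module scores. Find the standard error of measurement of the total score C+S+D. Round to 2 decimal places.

Var(total) = 996.92 + 649.93 = 1646.85.
True-score variance = 720.107 + 649.93 = 1370.04, so reliability = 0.8319.
Error variance = 1646.85 − 1370.04 = 276.813; SEM = √276.813 = 16.64.

16.64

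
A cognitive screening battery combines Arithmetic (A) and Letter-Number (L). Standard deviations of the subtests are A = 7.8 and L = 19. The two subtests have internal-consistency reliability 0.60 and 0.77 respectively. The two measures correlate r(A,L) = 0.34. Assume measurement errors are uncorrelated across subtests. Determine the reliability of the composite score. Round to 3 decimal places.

0.795

Var(A+L) = 7.8² + 19² + 2·[7.8·19·0.34] = 421.84 + 100.776 = 522.616.
With uncorrelated errors the cross-covariances are all true-score covariance, so they carry over unchanged; only the diagonal terms shrink to ρᵢσᵢ².
True-score variance = [7.8²·0.60 + 19²·0.77] + 100.776 = 314.474 + 100.776 = 415.25.
Reliability = 415.25 / 522.616 = 0.795.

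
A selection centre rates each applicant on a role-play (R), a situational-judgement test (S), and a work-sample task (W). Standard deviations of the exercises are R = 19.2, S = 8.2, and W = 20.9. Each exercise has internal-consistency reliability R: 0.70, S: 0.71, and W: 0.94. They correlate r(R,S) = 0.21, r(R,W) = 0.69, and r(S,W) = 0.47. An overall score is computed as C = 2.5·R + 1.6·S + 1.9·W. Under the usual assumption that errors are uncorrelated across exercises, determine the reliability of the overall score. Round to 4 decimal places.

Var(C) = 2.5²·19.2² + 1.6²·8.2² + 1.9²·20.9² + 2·[4·19.2·8.2·0.21 + 4.75·19.2·20.9·0.69 + 3.04·8.2·20.9·0.47] = 4053.02 + 3384.63 = 7437.64.
Because errors are independent across components, Cov(Tᵢ,Tⱼ) = Cov(Xᵢ,Xⱼ); the off-diagonal part of the true-score variance is the same as above.
True-score variance = [2.5²·19.2²·0.70 + 1.6²·8.2²·0.71 + 1.9²·20.9²·0.94] + 3384.63 = 3217.29 + 3384.63 = 6601.91.
Reliability = 6601.91 / 7437.64 = 0.8876.

0.8876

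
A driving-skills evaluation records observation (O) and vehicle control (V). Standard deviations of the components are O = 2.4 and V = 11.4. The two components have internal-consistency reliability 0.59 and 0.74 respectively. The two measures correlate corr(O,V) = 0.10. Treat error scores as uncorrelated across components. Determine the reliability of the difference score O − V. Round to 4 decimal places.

Var(O−V) = 2.4² + 11.4² − 2·2.4·11.4·0.10 = 135.72 − 5.472 = 130.248.
Because errors are independent across components, Cov(Tᵢ,Tⱼ) = Cov(Xᵢ,Xⱼ); the off-diagonal part of the true-score variance is the same as above.
True-score variance = [2.4²·0.59 + 11.4²·0.74] − 5.472 = 99.5688 − 5.472 = 94.0968.
Reliability = 94.0968 / 130.248 = 0.7224.

0.7224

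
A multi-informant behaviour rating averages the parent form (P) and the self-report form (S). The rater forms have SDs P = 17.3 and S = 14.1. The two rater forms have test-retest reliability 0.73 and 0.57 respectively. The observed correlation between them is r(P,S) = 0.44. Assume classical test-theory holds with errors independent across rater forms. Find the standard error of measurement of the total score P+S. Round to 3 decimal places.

Var(total) = 498.1 + 214.658 = 712.758.
True-score variance = 331.803 + 214.658 = 546.462, so reliability = 0.7667.
Error variance = 712.758 − 546.462 = 166.297; SEM = √166.297 = 12.896.

12.896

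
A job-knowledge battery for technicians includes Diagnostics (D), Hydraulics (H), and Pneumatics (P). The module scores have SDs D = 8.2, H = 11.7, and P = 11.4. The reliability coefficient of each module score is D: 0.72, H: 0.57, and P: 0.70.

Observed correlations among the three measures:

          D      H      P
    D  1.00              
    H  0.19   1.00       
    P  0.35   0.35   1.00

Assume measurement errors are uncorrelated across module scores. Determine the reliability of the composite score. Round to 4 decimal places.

Var(D+H+P) = 8.2² + 11.7² + 11.4² + 2·[8.2·11.7·0.19 + 8.2·11.4·0.35 + 11.7·11.4·0.35] = 334.09 + 195.259 = 529.349.
Under uncorrelated errors the observed covariances equal the true-score covariances, so only the own-variance terms attenuate.
True-score variance = [8.2²·0.72 + 11.7²·0.57 + 11.4²·0.70] + 195.259 = 217.412 + 195.259 = 412.671.
Reliability = 412.671 / 529.349 = 0.7796.

0.7796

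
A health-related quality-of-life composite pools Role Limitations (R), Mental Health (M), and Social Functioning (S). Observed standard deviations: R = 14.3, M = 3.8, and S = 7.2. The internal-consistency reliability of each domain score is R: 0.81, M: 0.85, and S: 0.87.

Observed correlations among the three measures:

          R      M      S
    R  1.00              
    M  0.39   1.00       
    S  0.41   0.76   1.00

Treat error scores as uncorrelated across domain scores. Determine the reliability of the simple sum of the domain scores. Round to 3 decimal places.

0.891

Var(R+M+S) = 14.3² + 3.8² + 7.2² + 2·[14.3·3.8·0.39 + 14.3·7.2·0.41 + 3.8·7.2·0.76] = 270.77 + 168.4 = 439.17.
Because errors are independent across components, Cov(Tᵢ,Tⱼ) = Cov(Xᵢ,Xⱼ); the off-diagonal part of the true-score variance is the same as above.
True-score variance = [14.3²·0.81 + 3.8²·0.85 + 7.2²·0.87] + 168.4 = 223.012 + 168.4 = 391.411.
Reliability = 391.411 / 439.17 = 0.891.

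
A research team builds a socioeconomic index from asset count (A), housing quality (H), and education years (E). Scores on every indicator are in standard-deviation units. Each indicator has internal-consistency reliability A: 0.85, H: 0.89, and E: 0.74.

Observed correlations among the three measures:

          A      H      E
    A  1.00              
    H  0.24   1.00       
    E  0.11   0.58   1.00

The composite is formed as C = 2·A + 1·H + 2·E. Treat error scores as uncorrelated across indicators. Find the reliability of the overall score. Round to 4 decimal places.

0.8670

Var(C) = 2² + 1 + 2² + 2·[2·0.24 + 4·0.11 + 2·0.58] = 9 + 4.16 = 13.16.
Under uncorrelated errors the observed covariances equal the true-score covariances, so only the own-variance terms attenuate.
True-score variance = [2²·0.85 + 0.89 + 2²·0.74] + 4.16 = 7.25 + 4.16 = 11.41.
Reliability = 11.41 / 13.16 = 0.8670.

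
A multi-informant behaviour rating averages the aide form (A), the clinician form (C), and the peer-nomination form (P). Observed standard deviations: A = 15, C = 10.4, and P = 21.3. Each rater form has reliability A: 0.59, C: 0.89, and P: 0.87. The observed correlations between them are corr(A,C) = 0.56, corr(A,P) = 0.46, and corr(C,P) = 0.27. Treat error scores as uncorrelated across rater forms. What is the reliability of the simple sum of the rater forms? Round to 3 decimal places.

0.881

Var(A+C+P) = 15² + 10.4² + 21.3² + 2·[15·10.4·0.56 + 15·21.3·0.46 + 10.4·21.3·0.27] = 786.85 + 588.281 = 1375.13.
With uncorrelated errors the cross-covariances are all true-score covariance, so they carry over unchanged; only the diagonal terms shrink to ρᵢσᵢ².
True-score variance = [15²·0.59 + 10.4²·0.89 + 21.3²·0.87] + 588.281 = 623.723 + 588.281 = 1212.
Reliability = 1212 / 1375.13 = 0.881.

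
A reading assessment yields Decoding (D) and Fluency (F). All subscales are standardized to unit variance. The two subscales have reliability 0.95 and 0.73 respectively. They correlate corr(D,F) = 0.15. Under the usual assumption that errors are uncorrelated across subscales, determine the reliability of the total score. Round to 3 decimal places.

Var(D+F) = 2 + 2·[0.15] = 2 + 0.3 = 2.3.
With uncorrelated errors the cross-covariances are all true-score covariance, so they carry over unchanged; only the diagonal terms shrink to ρᵢσᵢ².
True-score variance = [0.95 + 0.73] + 0.3 = 1.68 + 0.3 = 1.98.
Reliability = 1.98 / 2.3 = 0.861.

0.861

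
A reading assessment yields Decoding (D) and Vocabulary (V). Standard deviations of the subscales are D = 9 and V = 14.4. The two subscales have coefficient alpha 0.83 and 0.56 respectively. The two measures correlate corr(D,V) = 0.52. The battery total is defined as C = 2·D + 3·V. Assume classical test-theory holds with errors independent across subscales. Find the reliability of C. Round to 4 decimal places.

Var(C) = 2²·9² + 3²·14.4² + 2·[6·9·14.4·0.52] = 2190.24 + 808.704 = 2998.94.
Under uncorrelated errors the observed covariances equal the true-score covariances, so only the own-variance terms attenuate.
True-score variance = [2²·9²·0.83 + 3²·14.4²·0.56] + 808.704 = 1314.01 + 808.704 = 2122.72.
Reliability = 2122.72 / 2998.94 = 0.7078.

0.7078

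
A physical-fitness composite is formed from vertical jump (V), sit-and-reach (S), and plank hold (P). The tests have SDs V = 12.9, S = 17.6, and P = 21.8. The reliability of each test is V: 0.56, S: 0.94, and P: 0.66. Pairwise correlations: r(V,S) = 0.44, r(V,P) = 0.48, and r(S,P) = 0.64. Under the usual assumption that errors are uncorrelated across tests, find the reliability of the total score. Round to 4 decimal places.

0.8675

Var(V+S+P) = 12.9² + 17.6² + 21.8² + 2·[12.9·17.6·0.44 + 12.9·21.8·0.48 + 17.6·21.8·0.64] = 951.41 + 960.877 = 1912.29.
With uncorrelated errors the cross-covariances are all true-score covariance, so they carry over unchanged; only the diagonal terms shrink to ρᵢσᵢ².
True-score variance = [12.9²·0.56 + 17.6²·0.94 + 21.8²·0.66] + 960.877 = 698.022 + 960.877 = 1658.9.
Reliability = 1658.9 / 1912.29 = 0.8675.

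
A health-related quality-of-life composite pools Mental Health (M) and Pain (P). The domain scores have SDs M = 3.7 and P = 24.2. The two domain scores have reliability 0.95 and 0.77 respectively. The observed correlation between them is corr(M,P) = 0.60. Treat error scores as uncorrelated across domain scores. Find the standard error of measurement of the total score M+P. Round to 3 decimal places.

11.635

Var(total) = 599.33 + 107.448 = 706.778.
True-score variance = 463.948 + 107.448 = 571.396, so reliability = 0.8085.
Error variance = 706.778 − 571.396 = 135.382; SEM = √135.382 = 11.635.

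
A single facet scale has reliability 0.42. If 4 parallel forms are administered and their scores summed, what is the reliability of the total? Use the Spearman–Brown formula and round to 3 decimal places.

0.743

ρ_k = kρ / (1 + (k−1)ρ) = 4·0.42 / (1 + 3·0.42) = 1.680 / 2.260 = 0.743.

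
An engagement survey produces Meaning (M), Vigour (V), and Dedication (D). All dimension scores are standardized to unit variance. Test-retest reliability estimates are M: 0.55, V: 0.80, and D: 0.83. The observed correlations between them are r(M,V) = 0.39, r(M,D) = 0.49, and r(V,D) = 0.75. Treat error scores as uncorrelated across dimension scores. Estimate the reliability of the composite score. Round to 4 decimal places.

Var(M+V+D) = 3 + 2·[0.39 + 0.49 + 0.75] = 3 + 3.26 = 6.26.
Under uncorrelated errors the observed covariances equal the true-score covariances, so only the own-variance terms attenuate.
True-score variance = [0.55 + 0.80 + 0.83] + 3.26 = 2.18 + 3.26 = 5.44.
Reliability = 5.44 / 6.26 = 0.8690.

0.8690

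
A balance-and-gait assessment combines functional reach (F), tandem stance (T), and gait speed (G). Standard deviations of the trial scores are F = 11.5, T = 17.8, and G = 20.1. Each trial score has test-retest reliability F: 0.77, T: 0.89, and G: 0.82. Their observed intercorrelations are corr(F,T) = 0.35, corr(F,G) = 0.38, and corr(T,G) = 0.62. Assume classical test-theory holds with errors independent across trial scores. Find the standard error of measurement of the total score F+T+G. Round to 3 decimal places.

11.747

Var(total) = 853.1 + 762.611 = 1615.71.
True-score variance = 715.108 + 762.611 = 1477.72, so reliability = 0.9146.
Error variance = 1615.71 − 1477.72 = 137.992; SEM = √137.992 = 11.747.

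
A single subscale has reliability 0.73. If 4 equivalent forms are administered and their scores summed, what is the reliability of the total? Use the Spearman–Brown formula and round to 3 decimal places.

0.915

ρ_k = kρ / (1 + (k−1)ρ) = 4·0.73 / (1 + 3·0.73) = 2.920 / 3.190 = 0.915.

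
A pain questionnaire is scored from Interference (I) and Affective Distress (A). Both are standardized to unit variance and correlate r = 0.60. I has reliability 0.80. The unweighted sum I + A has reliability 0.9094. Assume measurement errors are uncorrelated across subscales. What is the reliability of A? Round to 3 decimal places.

Var(I+A) = 2 + 2·0.60 = 3.200.
True-score variance = ρ_I + ρ_A + 2·0.60, so 0.9094 = (0.80 + ρ_A + 1.20) / 3.200.
ρ_A = 0.9094·3.200 − 0.80 − 1.20 = 0.910.

0.910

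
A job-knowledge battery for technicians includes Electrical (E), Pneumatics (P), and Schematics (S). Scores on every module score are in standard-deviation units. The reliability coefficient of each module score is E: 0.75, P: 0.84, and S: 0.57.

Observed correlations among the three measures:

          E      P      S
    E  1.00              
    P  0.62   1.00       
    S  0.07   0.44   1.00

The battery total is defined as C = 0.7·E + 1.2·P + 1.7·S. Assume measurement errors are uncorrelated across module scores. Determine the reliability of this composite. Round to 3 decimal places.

Var(C) = 0.7² + 1.2² + 1.7² + 2·[0.84·0.62 + 1.19·0.07 + 2.04·0.44] = 4.82 + 3.0034 = 7.8234.
Because errors are independent across components, Cov(Tᵢ,Tⱼ) = Cov(Xᵢ,Xⱼ); the off-diagonal part of the true-score variance is the same as above.
True-score variance = [0.7²·0.75 + 1.2²·0.84 + 1.7²·0.57] + 3.0034 = 3.2244 + 3.0034 = 6.2278.
Reliability = 6.2278 / 7.8234 = 0.796.

0.796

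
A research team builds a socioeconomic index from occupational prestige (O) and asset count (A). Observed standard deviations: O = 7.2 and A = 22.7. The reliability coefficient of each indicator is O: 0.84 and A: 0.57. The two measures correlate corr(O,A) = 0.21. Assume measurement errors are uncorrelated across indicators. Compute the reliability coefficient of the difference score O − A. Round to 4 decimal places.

0.5389

Var(O−A) = 7.2² + 22.7² − 2·7.2·22.7·0.21 = 567.13 − 68.6448 = 498.485.
Under uncorrelated errors the observed covariances equal the true-score covariances, so only the own-variance terms attenuate.
True-score variance = [7.2²·0.84 + 22.7²·0.57] − 68.6448 = 337.261 − 68.6448 = 268.616.
Reliability = 268.616 / 498.485 = 0.5389.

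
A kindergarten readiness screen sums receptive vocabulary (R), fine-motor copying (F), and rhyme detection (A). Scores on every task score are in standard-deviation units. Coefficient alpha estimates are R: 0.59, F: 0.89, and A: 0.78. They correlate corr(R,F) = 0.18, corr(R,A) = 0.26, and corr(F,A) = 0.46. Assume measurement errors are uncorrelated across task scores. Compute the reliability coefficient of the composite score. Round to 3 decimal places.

Var(R+F+A) = 3 + 2·[0.18 + 0.26 + 0.46] = 3 + 1.8 = 4.8.
Under uncorrelated errors the observed covariances equal the true-score covariances, so only the own-variance terms attenuate.
True-score variance = [0.59 + 0.89 + 0.78] + 1.8 = 2.26 + 1.8 = 4.06.
Reliability = 4.06 / 4.8 = 0.846.

0.846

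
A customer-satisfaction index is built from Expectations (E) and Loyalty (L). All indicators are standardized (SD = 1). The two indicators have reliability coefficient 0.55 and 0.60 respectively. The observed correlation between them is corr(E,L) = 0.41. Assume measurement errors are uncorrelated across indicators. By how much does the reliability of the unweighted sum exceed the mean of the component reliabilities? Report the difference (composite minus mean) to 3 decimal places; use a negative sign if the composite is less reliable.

Var(sum) = 2 + 0.82 = 2.82; true-score variance = 1.15 + 0.82 = 1.97; composite reliability = 0.6986.
Mean component reliability = 0.5750.
Difference = 0.6986 − 0.5750 = 0.124.

0.124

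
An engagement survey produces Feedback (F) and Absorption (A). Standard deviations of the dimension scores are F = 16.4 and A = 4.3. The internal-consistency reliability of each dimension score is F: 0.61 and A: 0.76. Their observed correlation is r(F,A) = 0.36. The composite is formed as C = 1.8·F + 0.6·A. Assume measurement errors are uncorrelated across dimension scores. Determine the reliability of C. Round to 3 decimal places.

0.634

Var(C) = 1.8²·16.4² + 0.6²·4.3² + 2·[1.08·16.4·4.3·0.36] = 878.087 + 54.8364 = 932.923.
Because errors are independent across components, Cov(Tᵢ,Tⱼ) = Cov(Xᵢ,Xⱼ); the off-diagonal part of the true-score variance is the same as above.
True-score variance = [1.8²·16.4²·0.61 + 0.6²·4.3²·0.76] + 54.8364 = 536.631 + 54.8364 = 591.468.
Reliability = 591.468 / 932.923 = 0.634.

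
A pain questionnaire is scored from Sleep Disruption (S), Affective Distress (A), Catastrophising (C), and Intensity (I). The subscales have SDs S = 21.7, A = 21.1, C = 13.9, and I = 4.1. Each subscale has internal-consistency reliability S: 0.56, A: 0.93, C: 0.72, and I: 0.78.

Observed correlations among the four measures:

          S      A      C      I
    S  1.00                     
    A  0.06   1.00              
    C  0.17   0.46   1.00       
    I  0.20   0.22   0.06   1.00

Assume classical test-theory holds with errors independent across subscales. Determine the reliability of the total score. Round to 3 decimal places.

Var(S+A+C+I) = 21.7² + 21.1² + 13.9² + 4.1² + 2·[21.7·21.1·0.06 + 21.7·13.9·0.17 + 21.7·4.1·0.20 + 21.1·13.9·0.46 + 21.1·4.1·0.22 + 13.9·4.1·0.06] = 1126.12 + 507.817 = 1633.94.
Under uncorrelated errors the observed covariances equal the true-score covariances, so only the own-variance terms attenuate.
True-score variance = [21.7²·0.56 + 21.1²·0.93 + 13.9²·0.72 + 4.1²·0.78] + 507.817 = 829.967 + 507.817 = 1337.78.
Reliability = 1337.78 / 1633.94 = 0.819.

0.819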